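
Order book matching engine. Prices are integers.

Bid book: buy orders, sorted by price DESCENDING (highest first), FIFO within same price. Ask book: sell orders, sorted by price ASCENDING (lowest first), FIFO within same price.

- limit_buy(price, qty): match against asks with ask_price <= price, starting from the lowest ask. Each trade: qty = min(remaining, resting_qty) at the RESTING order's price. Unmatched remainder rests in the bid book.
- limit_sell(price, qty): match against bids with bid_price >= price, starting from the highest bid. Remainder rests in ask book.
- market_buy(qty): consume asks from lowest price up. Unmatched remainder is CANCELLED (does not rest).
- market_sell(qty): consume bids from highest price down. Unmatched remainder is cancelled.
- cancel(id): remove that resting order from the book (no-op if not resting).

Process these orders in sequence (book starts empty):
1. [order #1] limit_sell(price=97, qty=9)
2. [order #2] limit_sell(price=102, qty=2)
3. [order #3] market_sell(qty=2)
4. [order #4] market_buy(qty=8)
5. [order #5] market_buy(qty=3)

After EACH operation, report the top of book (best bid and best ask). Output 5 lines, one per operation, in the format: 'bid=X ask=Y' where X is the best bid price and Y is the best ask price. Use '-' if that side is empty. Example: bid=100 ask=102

Answer: bid=- ask=97
bid=- ask=97
bid=- ask=97
bid=- ask=97
bid=- ask=-

Derivation:
After op 1 [order #1] limit_sell(price=97, qty=9): fills=none; bids=[-] asks=[#1:9@97]
After op 2 [order #2] limit_sell(price=102, qty=2): fills=none; bids=[-] asks=[#1:9@97 #2:2@102]
After op 3 [order #3] market_sell(qty=2): fills=none; bids=[-] asks=[#1:9@97 #2:2@102]
After op 4 [order #4] market_buy(qty=8): fills=#4x#1:8@97; bids=[-] asks=[#1:1@97 #2:2@102]
After op 5 [order #5] market_buy(qty=3): fills=#5x#1:1@97 #5x#2:2@102; bids=[-] asks=[-]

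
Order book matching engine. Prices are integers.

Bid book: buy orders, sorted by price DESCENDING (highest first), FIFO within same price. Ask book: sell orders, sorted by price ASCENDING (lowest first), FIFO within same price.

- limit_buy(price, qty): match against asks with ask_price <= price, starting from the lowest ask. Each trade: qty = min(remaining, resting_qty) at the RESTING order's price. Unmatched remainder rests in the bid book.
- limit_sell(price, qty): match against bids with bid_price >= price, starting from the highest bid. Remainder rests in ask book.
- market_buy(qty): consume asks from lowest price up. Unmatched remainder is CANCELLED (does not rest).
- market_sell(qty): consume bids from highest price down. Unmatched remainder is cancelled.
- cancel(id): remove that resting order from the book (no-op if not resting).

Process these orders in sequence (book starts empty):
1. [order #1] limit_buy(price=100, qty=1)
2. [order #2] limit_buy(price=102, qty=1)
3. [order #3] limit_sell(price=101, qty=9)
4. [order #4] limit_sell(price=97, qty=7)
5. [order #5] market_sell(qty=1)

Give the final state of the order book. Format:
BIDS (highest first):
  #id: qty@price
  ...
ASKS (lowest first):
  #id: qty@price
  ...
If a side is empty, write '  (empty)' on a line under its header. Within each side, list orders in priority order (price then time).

After op 1 [order #1] limit_buy(price=100, qty=1): fills=none; bids=[#1:1@100] asks=[-]
After op 2 [order #2] limit_buy(price=102, qty=1): fills=none; bids=[#2:1@102 #1:1@100] asks=[-]
After op 3 [order #3] limit_sell(price=101, qty=9): fills=#2x#3:1@102; bids=[#1:1@100] asks=[#3:8@101]
After op 4 [order #4] limit_sell(price=97, qty=7): fills=#1x#4:1@100; bids=[-] asks=[#4:6@97 #3:8@101]
After op 5 [order #5] market_sell(qty=1): fills=none; bids=[-] asks=[#4:6@97 #3:8@101]

Answer: BIDS (highest first):
  (empty)
ASKS (lowest first):
  #4: 6@97
  #3: 8@101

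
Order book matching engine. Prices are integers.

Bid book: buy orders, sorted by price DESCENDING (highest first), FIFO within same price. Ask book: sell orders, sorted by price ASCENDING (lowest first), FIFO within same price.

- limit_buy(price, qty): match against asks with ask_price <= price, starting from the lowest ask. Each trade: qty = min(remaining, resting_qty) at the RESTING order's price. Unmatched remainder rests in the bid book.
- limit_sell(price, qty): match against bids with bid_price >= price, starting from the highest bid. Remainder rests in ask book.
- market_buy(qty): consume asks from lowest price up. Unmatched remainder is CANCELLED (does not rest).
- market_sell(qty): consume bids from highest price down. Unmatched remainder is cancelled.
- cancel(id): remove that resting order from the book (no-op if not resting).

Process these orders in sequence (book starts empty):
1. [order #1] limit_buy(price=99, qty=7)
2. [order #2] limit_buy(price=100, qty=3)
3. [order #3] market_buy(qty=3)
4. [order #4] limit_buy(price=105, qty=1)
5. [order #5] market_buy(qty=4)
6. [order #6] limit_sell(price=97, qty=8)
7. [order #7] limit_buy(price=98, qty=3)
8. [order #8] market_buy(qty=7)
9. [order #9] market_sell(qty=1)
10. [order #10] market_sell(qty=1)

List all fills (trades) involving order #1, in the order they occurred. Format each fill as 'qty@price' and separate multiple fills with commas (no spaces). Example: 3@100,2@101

After op 1 [order #1] limit_buy(price=99, qty=7): fills=none; bids=[#1:7@99] asks=[-]
After op 2 [order #2] limit_buy(price=100, qty=3): fills=none; bids=[#2:3@100 #1:7@99] asks=[-]
After op 3 [order #3] market_buy(qty=3): fills=none; bids=[#2:3@100 #1:7@99] asks=[-]
After op 4 [order #4] limit_buy(price=105, qty=1): fills=none; bids=[#4:1@105 #2:3@100 #1:7@99] asks=[-]
After op 5 [order #5] market_buy(qty=4): fills=none; bids=[#4:1@105 #2:3@100 #1:7@99] asks=[-]
After op 6 [order #6] limit_sell(price=97, qty=8): fills=#4x#6:1@105 #2x#6:3@100 #1x#6:4@99; bids=[#1:3@99] asks=[-]
After op 7 [order #7] limit_buy(price=98, qty=3): fills=none; bids=[#1:3@99 #7:3@98] asks=[-]
After op 8 [order #8] market_buy(qty=7): fills=none; bids=[#1:3@99 #7:3@98] asks=[-]
After op 9 [order #9] market_sell(qty=1): fills=#1x#9:1@99; bids=[#1:2@99 #7:3@98] asks=[-]
After op 10 [order #10] market_sell(qty=1): fills=#1x#10:1@99; bids=[#1:1@99 #7:3@98] asks=[-]

Answer: 4@99,1@99,1@99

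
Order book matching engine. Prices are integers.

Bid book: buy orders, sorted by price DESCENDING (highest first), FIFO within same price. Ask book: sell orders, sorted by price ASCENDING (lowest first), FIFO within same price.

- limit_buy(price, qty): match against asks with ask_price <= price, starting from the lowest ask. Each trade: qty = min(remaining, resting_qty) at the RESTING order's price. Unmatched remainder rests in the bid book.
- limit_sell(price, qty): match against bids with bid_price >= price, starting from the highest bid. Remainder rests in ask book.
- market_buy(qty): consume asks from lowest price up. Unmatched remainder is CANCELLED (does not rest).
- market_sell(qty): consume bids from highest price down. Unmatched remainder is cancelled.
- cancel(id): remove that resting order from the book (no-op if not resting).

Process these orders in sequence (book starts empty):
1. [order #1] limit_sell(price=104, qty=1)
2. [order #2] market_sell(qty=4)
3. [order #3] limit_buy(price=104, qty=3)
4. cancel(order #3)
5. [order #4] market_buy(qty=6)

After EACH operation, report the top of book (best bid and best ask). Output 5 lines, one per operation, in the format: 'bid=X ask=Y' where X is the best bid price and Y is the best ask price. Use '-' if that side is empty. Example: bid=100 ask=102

After op 1 [order #1] limit_sell(price=104, qty=1): fills=none; bids=[-] asks=[#1:1@104]
After op 2 [order #2] market_sell(qty=4): fills=none; bids=[-] asks=[#1:1@104]
After op 3 [order #3] limit_buy(price=104, qty=3): fills=#3x#1:1@104; bids=[#3:2@104] asks=[-]
After op 4 cancel(order #3): fills=none; bids=[-] asks=[-]
After op 5 [order #4] market_buy(qty=6): fills=none; bids=[-] asks=[-]

Answer: bid=- ask=104
bid=- ask=104
bid=104 ask=-
bid=- ask=-
bid=- ask=-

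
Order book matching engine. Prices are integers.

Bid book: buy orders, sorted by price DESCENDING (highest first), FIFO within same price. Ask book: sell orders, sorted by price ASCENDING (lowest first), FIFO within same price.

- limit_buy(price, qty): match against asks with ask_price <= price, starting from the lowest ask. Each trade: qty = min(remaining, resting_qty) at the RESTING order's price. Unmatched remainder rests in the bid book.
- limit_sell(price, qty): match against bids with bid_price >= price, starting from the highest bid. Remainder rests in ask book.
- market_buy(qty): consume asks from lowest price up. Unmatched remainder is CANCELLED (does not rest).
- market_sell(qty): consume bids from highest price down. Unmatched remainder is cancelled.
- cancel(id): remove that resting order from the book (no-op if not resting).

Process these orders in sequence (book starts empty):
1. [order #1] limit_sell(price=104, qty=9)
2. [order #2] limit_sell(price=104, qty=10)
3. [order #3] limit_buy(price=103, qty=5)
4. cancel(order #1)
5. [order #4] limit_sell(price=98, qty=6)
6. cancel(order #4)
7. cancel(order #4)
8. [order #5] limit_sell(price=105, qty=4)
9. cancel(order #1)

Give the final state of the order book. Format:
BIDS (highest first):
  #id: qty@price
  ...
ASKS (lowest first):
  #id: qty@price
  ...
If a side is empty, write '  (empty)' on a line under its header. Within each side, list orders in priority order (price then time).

After op 1 [order #1] limit_sell(price=104, qty=9): fills=none; bids=[-] asks=[#1:9@104]
After op 2 [order #2] limit_sell(price=104, qty=10): fills=none; bids=[-] asks=[#1:9@104 #2:10@104]
After op 3 [order #3] limit_buy(price=103, qty=5): fills=none; bids=[#3:5@103] asks=[#1:9@104 #2:10@104]
After op 4 cancel(order #1): fills=none; bids=[#3:5@103] asks=[#2:10@104]
After op 5 [order #4] limit_sell(price=98, qty=6): fills=#3x#4:5@103; bids=[-] asks=[#4:1@98 #2:10@104]
After op 6 cancel(order #4): fills=none; bids=[-] asks=[#2:10@104]
After op 7 cancel(order #4): fills=none; bids=[-] asks=[#2:10@104]
After op 8 [order #5] limit_sell(price=105, qty=4): fills=none; bids=[-] asks=[#2:10@104 #5:4@105]
After op 9 cancel(order #1): fills=none; bids=[-] asks=[#2:10@104 #5:4@105]

Answer: BIDS (highest first):
  (empty)
ASKS (lowest first):
  #2: 10@104
  #5: 4@105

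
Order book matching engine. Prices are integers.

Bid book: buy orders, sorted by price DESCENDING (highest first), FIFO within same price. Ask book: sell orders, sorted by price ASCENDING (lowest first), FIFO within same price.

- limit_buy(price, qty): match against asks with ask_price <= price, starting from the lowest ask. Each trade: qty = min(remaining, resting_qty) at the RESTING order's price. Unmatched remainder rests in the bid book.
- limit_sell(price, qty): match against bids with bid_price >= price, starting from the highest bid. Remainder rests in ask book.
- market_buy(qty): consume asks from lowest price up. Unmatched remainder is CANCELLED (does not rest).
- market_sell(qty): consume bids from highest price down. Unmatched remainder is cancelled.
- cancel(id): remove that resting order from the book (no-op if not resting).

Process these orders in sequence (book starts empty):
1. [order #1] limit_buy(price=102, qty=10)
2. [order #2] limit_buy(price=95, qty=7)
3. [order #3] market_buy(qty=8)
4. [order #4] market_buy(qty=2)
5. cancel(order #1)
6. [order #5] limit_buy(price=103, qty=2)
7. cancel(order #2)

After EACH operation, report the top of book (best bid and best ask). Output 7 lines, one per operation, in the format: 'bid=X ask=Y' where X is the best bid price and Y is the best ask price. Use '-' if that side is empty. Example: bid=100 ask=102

Answer: bid=102 ask=-
bid=102 ask=-
bid=102 ask=-
bid=102 ask=-
bid=95 ask=-
bid=103 ask=-
bid=103 ask=-

Derivation:
After op 1 [order #1] limit_buy(price=102, qty=10): fills=none; bids=[#1:10@102] asks=[-]
After op 2 [order #2] limit_buy(price=95, qty=7): fills=none; bids=[#1:10@102 #2:7@95] asks=[-]
After op 3 [order #3] market_buy(qty=8): fills=none; bids=[#1:10@102 #2:7@95] asks=[-]
After op 4 [order #4] market_buy(qty=2): fills=none; bids=[#1:10@102 #2:7@95] asks=[-]
After op 5 cancel(order #1): fills=none; bids=[#2:7@95] asks=[-]
After op 6 [order #5] limit_buy(price=103, qty=2): fills=none; bids=[#5:2@103 #2:7@95] asks=[-]
After op 7 cancel(order #2): fills=none; bids=[#5:2@103] asks=[-]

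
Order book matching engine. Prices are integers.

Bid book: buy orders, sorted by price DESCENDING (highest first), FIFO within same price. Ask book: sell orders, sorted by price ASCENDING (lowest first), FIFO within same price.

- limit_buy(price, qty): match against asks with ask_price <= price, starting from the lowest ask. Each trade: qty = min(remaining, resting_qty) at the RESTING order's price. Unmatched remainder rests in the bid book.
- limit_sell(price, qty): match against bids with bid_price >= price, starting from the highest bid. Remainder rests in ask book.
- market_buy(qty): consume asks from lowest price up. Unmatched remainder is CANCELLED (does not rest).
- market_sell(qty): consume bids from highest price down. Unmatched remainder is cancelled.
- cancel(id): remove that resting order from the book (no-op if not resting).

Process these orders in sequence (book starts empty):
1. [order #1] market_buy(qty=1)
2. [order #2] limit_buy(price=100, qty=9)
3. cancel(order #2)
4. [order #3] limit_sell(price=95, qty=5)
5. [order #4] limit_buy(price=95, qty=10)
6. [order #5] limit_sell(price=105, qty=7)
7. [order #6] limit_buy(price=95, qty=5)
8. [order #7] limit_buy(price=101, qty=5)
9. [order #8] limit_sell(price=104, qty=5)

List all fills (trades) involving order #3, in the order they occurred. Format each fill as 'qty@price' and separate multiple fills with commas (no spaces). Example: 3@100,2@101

After op 1 [order #1] market_buy(qty=1): fills=none; bids=[-] asks=[-]
After op 2 [order #2] limit_buy(price=100, qty=9): fills=none; bids=[#2:9@100] asks=[-]
After op 3 cancel(order #2): fills=none; bids=[-] asks=[-]
After op 4 [order #3] limit_sell(price=95, qty=5): fills=none; bids=[-] asks=[#3:5@95]
After op 5 [order #4] limit_buy(price=95, qty=10): fills=#4x#3:5@95; bids=[#4:5@95] asks=[-]
After op 6 [order #5] limit_sell(price=105, qty=7): fills=none; bids=[#4:5@95] asks=[#5:7@105]
After op 7 [order #6] limit_buy(price=95, qty=5): fills=none; bids=[#4:5@95 #6:5@95] asks=[#5:7@105]
After op 8 [order #7] limit_buy(price=101, qty=5): fills=none; bids=[#7:5@101 #4:5@95 #6:5@95] asks=[#5:7@105]
After op 9 [order #8] limit_sell(price=104, qty=5): fills=none; bids=[#7:5@101 #4:5@95 #6:5@95] asks=[#8:5@104 #5:7@105]

Answer: 5@95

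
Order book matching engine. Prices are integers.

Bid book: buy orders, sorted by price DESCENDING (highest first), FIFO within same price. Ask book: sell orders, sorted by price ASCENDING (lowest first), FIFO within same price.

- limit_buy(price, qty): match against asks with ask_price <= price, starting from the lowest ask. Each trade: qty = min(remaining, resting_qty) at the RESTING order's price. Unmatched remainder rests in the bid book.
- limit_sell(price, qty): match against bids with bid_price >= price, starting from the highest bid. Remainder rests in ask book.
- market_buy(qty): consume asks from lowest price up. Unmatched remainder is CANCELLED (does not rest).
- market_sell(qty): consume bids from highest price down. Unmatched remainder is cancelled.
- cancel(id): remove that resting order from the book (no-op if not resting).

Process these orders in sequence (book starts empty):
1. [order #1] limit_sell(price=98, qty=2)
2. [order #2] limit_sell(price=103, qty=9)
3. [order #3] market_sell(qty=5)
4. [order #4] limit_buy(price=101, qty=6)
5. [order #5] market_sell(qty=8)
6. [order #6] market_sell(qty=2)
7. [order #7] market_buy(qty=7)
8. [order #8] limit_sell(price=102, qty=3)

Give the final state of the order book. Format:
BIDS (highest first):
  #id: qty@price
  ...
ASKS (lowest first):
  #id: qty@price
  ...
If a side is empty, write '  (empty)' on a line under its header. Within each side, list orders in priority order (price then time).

After op 1 [order #1] limit_sell(price=98, qty=2): fills=none; bids=[-] asks=[#1:2@98]
After op 2 [order #2] limit_sell(price=103, qty=9): fills=none; bids=[-] asks=[#1:2@98 #2:9@103]
After op 3 [order #3] market_sell(qty=5): fills=none; bids=[-] asks=[#1:2@98 #2:9@103]
After op 4 [order #4] limit_buy(price=101, qty=6): fills=#4x#1:2@98; bids=[#4:4@101] asks=[#2:9@103]
After op 5 [order #5] market_sell(qty=8): fills=#4x#5:4@101; bids=[-] asks=[#2:9@103]
After op 6 [order #6] market_sell(qty=2): fills=none; bids=[-] asks=[#2:9@103]
After op 7 [order #7] market_buy(qty=7): fills=#7x#2:7@103; bids=[-] asks=[#2:2@103]
After op 8 [order #8] limit_sell(price=102, qty=3): fills=none; bids=[-] asks=[#8:3@102 #2:2@103]

Answer: BIDS (highest first):
  (empty)
ASKS (lowest first):
  #8: 3@102
  #2: 2@103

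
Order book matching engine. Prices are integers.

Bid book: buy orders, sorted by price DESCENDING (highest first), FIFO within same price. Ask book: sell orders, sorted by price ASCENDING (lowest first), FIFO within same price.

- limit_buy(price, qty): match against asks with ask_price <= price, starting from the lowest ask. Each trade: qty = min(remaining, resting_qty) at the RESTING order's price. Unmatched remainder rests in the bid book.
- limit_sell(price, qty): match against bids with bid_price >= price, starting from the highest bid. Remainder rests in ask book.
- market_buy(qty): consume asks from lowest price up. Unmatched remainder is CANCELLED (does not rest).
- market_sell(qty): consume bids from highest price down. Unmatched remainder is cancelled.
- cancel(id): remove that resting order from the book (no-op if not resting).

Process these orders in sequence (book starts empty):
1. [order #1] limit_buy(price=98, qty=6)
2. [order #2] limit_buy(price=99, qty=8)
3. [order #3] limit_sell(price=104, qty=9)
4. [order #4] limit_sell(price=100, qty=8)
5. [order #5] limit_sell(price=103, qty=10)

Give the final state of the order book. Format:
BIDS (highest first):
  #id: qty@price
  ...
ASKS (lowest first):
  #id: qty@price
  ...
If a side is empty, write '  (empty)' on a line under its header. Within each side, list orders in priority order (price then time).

After op 1 [order #1] limit_buy(price=98, qty=6): fills=none; bids=[#1:6@98] asks=[-]
After op 2 [order #2] limit_buy(price=99, qty=8): fills=none; bids=[#2:8@99 #1:6@98] asks=[-]
After op 3 [order #3] limit_sell(price=104, qty=9): fills=none; bids=[#2:8@99 #1:6@98] asks=[#3:9@104]
After op 4 [order #4] limit_sell(price=100, qty=8): fills=none; bids=[#2:8@99 #1:6@98] asks=[#4:8@100 #3:9@104]
After op 5 [order #5] limit_sell(price=103, qty=10): fills=none; bids=[#2:8@99 #1:6@98] asks=[#4:8@100 #5:10@103 #3:9@104]

Answer: BIDS (highest first):
  #2: 8@99
  #1: 6@98
ASKS (lowest first):
  #4: 8@100
  #5: 10@103
  #3: 9@104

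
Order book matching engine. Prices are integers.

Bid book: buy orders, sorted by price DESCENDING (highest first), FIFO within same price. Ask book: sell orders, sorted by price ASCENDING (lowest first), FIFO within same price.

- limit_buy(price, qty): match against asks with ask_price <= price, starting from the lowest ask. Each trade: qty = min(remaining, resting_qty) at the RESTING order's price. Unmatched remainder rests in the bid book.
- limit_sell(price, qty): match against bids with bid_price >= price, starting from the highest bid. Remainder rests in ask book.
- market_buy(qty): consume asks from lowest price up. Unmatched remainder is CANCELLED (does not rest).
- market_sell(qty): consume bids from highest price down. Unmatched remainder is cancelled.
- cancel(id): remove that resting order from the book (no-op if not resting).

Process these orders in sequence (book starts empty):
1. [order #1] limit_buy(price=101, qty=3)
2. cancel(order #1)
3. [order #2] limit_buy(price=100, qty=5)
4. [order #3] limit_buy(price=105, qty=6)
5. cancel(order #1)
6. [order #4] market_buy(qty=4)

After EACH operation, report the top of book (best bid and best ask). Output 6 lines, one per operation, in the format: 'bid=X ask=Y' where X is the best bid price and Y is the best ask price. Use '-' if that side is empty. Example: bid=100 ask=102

After op 1 [order #1] limit_buy(price=101, qty=3): fills=none; bids=[#1:3@101] asks=[-]
After op 2 cancel(order #1): fills=none; bids=[-] asks=[-]
After op 3 [order #2] limit_buy(price=100, qty=5): fills=none; bids=[#2:5@100] asks=[-]
After op 4 [order #3] limit_buy(price=105, qty=6): fills=none; bids=[#3:6@105 #2:5@100] asks=[-]
After op 5 cancel(order #1): fills=none; bids=[#3:6@105 #2:5@100] asks=[-]
After op 6 [order #4] market_buy(qty=4): fills=none; bids=[#3:6@105 #2:5@100] asks=[-]

Answer: bid=101 ask=-
bid=- ask=-
bid=100 ask=-
bid=105 ask=-
bid=105 ask=-
bid=105 ask=-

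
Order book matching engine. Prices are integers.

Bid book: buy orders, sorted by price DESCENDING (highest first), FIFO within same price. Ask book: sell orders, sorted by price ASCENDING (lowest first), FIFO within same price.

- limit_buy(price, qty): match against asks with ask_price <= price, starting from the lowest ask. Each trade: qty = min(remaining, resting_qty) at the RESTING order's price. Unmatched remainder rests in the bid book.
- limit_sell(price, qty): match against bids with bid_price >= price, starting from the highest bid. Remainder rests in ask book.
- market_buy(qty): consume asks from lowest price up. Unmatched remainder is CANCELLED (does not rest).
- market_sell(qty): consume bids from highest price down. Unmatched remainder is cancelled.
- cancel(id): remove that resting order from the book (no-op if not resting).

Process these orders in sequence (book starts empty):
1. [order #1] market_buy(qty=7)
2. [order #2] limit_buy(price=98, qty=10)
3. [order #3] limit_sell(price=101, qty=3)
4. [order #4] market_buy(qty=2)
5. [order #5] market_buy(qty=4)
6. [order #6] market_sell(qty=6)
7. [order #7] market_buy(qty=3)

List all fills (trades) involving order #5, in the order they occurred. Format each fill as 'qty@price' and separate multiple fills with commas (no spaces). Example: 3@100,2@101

After op 1 [order #1] market_buy(qty=7): fills=none; bids=[-] asks=[-]
After op 2 [order #2] limit_buy(price=98, qty=10): fills=none; bids=[#2:10@98] asks=[-]
After op 3 [order #3] limit_sell(price=101, qty=3): fills=none; bids=[#2:10@98] asks=[#3:3@101]
After op 4 [order #4] market_buy(qty=2): fills=#4x#3:2@101; bids=[#2:10@98] asks=[#3:1@101]
After op 5 [order #5] market_buy(qty=4): fills=#5x#3:1@101; bids=[#2:10@98] asks=[-]
After op 6 [order #6] market_sell(qty=6): fills=#2x#6:6@98; bids=[#2:4@98] asks=[-]
After op 7 [order #7] market_buy(qty=3): fills=none; bids=[#2:4@98] asks=[-]

Answer: 1@101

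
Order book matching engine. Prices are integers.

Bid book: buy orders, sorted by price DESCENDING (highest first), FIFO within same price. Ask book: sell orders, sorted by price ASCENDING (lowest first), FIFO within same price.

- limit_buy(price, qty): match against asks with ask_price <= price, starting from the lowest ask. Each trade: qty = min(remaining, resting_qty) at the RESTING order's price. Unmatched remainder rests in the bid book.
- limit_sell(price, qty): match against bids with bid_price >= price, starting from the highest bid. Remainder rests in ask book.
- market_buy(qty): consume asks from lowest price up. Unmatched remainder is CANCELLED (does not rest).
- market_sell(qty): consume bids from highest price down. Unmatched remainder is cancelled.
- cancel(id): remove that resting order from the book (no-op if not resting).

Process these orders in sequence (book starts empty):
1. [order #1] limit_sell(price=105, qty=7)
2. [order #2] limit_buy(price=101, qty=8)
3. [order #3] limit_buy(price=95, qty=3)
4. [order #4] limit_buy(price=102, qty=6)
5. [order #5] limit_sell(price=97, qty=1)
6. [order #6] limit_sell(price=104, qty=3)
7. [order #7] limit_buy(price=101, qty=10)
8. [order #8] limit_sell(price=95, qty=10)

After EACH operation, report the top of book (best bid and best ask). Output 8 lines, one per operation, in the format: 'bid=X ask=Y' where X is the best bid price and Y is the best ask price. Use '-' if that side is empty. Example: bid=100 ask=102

After op 1 [order #1] limit_sell(price=105, qty=7): fills=none; bids=[-] asks=[#1:7@105]
After op 2 [order #2] limit_buy(price=101, qty=8): fills=none; bids=[#2:8@101] asks=[#1:7@105]
After op 3 [order #3] limit_buy(price=95, qty=3): fills=none; bids=[#2:8@101 #3:3@95] asks=[#1:7@105]
After op 4 [order #4] limit_buy(price=102, qty=6): fills=none; bids=[#4:6@102 #2:8@101 #3:3@95] asks=[#1:7@105]
After op 5 [order #5] limit_sell(price=97, qty=1): fills=#4x#5:1@102; bids=[#4:5@102 #2:8@101 #3:3@95] asks=[#1:7@105]
After op 6 [order #6] limit_sell(price=104, qty=3): fills=none; bids=[#4:5@102 #2:8@101 #3:3@95] asks=[#6:3@104 #1:7@105]
After op 7 [order #7] limit_buy(price=101, qty=10): fills=none; bids=[#4:5@102 #2:8@101 #7:10@101 #3:3@95] asks=[#6:3@104 #1:7@105]
After op 8 [order #8] limit_sell(price=95, qty=10): fills=#4x#8:5@102 #2x#8:5@101; bids=[#2:3@101 #7:10@101 #3:3@95] asks=[#6:3@104 #1:7@105]

Answer: bid=- ask=105
bid=101 ask=105
bid=101 ask=105
bid=102 ask=105
bid=102 ask=105
bid=102 ask=104
bid=102 ask=104
bid=101 ask=104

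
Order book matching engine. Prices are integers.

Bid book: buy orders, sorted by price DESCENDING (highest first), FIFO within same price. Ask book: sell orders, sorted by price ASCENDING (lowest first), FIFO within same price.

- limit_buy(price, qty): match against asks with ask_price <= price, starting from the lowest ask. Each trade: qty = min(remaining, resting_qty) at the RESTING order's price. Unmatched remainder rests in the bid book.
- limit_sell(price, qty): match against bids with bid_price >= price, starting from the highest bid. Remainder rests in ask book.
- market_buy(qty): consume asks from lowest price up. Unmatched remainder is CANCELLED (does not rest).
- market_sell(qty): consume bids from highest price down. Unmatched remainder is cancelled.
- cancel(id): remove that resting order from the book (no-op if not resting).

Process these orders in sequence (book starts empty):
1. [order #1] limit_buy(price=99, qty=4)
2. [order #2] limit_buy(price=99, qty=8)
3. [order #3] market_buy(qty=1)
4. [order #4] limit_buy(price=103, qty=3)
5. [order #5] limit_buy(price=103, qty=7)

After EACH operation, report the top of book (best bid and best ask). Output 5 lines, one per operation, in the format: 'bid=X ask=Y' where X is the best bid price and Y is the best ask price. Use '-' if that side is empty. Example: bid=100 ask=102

After op 1 [order #1] limit_buy(price=99, qty=4): fills=none; bids=[#1:4@99] asks=[-]
After op 2 [order #2] limit_buy(price=99, qty=8): fills=none; bids=[#1:4@99 #2:8@99] asks=[-]
After op 3 [order #3] market_buy(qty=1): fills=none; bids=[#1:4@99 #2:8@99] asks=[-]
After op 4 [order #4] limit_buy(price=103, qty=3): fills=none; bids=[#4:3@103 #1:4@99 #2:8@99] asks=[-]
After op 5 [order #5] limit_buy(price=103, qty=7): fills=none; bids=[#4:3@103 #5:7@103 #1:4@99 #2:8@99] asks=[-]

Answer: bid=99 ask=-
bid=99 ask=-
bid=99 ask=-
bid=103 ask=-
bid=103 ask=-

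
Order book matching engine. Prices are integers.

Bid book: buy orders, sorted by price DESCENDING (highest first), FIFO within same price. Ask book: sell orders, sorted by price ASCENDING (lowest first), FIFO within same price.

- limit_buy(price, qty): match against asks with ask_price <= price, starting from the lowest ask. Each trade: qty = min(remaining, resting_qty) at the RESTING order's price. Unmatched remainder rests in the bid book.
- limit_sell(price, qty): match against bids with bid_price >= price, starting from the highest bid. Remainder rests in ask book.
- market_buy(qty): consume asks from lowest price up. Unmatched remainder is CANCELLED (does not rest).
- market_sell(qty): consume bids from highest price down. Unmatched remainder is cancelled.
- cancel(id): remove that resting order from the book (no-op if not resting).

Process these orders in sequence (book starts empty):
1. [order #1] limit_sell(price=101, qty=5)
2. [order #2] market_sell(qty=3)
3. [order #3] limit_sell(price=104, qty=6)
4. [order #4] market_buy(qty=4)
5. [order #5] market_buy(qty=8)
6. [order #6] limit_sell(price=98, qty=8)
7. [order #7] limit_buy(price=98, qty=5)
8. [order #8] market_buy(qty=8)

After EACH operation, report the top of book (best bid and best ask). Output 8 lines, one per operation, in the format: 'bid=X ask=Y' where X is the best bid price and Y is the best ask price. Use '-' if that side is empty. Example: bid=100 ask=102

Answer: bid=- ask=101
bid=- ask=101
bid=- ask=101
bid=- ask=101
bid=- ask=-
bid=- ask=98
bid=- ask=98
bid=- ask=-

Derivation:
After op 1 [order #1] limit_sell(price=101, qty=5): fills=none; bids=[-] asks=[#1:5@101]
After op 2 [order #2] market_sell(qty=3): fills=none; bids=[-] asks=[#1:5@101]
After op 3 [order #3] limit_sell(price=104, qty=6): fills=none; bids=[-] asks=[#1:5@101 #3:6@104]
After op 4 [order #4] market_buy(qty=4): fills=#4x#1:4@101; bids=[-] asks=[#1:1@101 #3:6@104]
After op 5 [order #5] market_buy(qty=8): fills=#5x#1:1@101 #5x#3:6@104; bids=[-] asks=[-]
After op 6 [order #6] limit_sell(price=98, qty=8): fills=none; bids=[-] asks=[#6:8@98]
After op 7 [order #7] limit_buy(price=98, qty=5): fills=#7x#6:5@98; bids=[-] asks=[#6:3@98]
After op 8 [order #8] market_buy(qty=8): fills=#8x#6:3@98; bids=[-] asks=[-]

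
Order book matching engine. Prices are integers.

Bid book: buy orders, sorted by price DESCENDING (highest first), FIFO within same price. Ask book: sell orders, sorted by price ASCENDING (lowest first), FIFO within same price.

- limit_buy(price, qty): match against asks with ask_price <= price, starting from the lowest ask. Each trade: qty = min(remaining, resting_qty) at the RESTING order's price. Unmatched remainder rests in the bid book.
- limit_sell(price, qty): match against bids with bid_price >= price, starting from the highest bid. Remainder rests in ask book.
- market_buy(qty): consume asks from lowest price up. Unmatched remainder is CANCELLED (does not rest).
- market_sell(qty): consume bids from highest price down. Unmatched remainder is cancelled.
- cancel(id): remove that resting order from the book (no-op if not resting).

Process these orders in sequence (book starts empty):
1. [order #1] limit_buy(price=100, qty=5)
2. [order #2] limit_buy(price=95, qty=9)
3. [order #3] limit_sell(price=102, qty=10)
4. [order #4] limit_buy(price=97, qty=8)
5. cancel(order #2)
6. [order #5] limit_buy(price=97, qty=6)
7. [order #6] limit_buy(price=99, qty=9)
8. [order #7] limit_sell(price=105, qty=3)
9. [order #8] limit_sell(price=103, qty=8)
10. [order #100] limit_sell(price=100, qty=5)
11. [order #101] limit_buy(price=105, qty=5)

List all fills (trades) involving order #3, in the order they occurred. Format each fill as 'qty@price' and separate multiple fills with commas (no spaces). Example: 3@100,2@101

After op 1 [order #1] limit_buy(price=100, qty=5): fills=none; bids=[#1:5@100] asks=[-]
After op 2 [order #2] limit_buy(price=95, qty=9): fills=none; bids=[#1:5@100 #2:9@95] asks=[-]
After op 3 [order #3] limit_sell(price=102, qty=10): fills=none; bids=[#1:5@100 #2:9@95] asks=[#3:10@102]
After op 4 [order #4] limit_buy(price=97, qty=8): fills=none; bids=[#1:5@100 #4:8@97 #2:9@95] asks=[#3:10@102]
After op 5 cancel(order #2): fills=none; bids=[#1:5@100 #4:8@97] asks=[#3:10@102]
After op 6 [order #5] limit_buy(price=97, qty=6): fills=none; bids=[#1:5@100 #4:8@97 #5:6@97] asks=[#3:10@102]
After op 7 [order #6] limit_buy(price=99, qty=9): fills=none; bids=[#1:5@100 #6:9@99 #4:8@97 #5:6@97] asks=[#3:10@102]
After op 8 [order #7] limit_sell(price=105, qty=3): fills=none; bids=[#1:5@100 #6:9@99 #4:8@97 #5:6@97] asks=[#3:10@102 #7:3@105]
After op 9 [order #8] limit_sell(price=103, qty=8): fills=none; bids=[#1:5@100 #6:9@99 #4:8@97 #5:6@97] asks=[#3:10@102 #8:8@103 #7:3@105]
After op 10 [order #100] limit_sell(price=100, qty=5): fills=#1x#100:5@100; bids=[#6:9@99 #4:8@97 #5:6@97] asks=[#3:10@102 #8:8@103 #7:3@105]
After op 11 [order #101] limit_buy(price=105, qty=5): fills=#101x#3:5@102; bids=[#6:9@99 #4:8@97 #5:6@97] asks=[#3:5@102 #8:8@103 #7:3@105]

Answer: 5@102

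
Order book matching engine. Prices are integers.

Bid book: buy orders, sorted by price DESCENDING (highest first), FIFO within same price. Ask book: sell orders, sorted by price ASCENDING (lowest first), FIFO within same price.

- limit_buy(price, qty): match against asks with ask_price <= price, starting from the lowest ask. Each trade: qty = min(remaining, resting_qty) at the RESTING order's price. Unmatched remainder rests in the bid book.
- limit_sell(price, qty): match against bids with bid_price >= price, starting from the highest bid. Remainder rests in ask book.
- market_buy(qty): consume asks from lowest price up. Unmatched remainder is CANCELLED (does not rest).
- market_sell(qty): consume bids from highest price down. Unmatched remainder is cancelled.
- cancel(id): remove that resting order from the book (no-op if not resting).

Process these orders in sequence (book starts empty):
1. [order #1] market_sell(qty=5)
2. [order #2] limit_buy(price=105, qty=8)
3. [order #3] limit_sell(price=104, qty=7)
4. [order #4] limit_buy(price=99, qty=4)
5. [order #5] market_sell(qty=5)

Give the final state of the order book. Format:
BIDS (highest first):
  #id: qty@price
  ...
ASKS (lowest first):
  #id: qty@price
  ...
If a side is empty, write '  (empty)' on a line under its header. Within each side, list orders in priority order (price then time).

After op 1 [order #1] market_sell(qty=5): fills=none; bids=[-] asks=[-]
After op 2 [order #2] limit_buy(price=105, qty=8): fills=none; bids=[#2:8@105] asks=[-]
After op 3 [order #3] limit_sell(price=104, qty=7): fills=#2x#3:7@105; bids=[#2:1@105] asks=[-]
After op 4 [order #4] limit_buy(price=99, qty=4): fills=none; bids=[#2:1@105 #4:4@99] asks=[-]
After op 5 [order #5] market_sell(qty=5): fills=#2x#5:1@105 #4x#5:4@99; bids=[-] asks=[-]

Answer: BIDS (highest first):
  (empty)
ASKS (lowest first):
  (empty)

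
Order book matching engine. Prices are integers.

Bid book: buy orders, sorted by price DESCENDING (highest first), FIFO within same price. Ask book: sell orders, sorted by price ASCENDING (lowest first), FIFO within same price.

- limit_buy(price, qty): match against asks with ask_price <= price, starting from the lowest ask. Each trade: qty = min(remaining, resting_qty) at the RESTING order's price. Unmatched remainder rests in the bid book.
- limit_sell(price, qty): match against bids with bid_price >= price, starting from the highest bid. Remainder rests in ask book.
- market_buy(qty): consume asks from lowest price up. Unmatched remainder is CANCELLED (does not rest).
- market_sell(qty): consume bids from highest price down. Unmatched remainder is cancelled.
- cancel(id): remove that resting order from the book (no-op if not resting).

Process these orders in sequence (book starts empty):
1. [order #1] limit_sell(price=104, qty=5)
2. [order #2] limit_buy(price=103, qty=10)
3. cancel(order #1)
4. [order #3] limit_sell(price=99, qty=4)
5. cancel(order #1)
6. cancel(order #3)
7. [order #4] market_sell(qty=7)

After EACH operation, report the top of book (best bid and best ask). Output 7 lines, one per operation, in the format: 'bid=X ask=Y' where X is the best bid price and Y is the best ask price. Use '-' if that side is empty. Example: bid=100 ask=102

After op 1 [order #1] limit_sell(price=104, qty=5): fills=none; bids=[-] asks=[#1:5@104]
After op 2 [order #2] limit_buy(price=103, qty=10): fills=none; bids=[#2:10@103] asks=[#1:5@104]
After op 3 cancel(order #1): fills=none; bids=[#2:10@103] asks=[-]
After op 4 [order #3] limit_sell(price=99, qty=4): fills=#2x#3:4@103; bids=[#2:6@103] asks=[-]
After op 5 cancel(order #1): fills=none; bids=[#2:6@103] asks=[-]
After op 6 cancel(order #3): fills=none; bids=[#2:6@103] asks=[-]
After op 7 [order #4] market_sell(qty=7): fills=#2x#4:6@103; bids=[-] asks=[-]

Answer: bid=- ask=104
bid=103 ask=104
bid=103 ask=-
bid=103 ask=-
bid=103 ask=-
bid=103 ask=-
bid=- ask=-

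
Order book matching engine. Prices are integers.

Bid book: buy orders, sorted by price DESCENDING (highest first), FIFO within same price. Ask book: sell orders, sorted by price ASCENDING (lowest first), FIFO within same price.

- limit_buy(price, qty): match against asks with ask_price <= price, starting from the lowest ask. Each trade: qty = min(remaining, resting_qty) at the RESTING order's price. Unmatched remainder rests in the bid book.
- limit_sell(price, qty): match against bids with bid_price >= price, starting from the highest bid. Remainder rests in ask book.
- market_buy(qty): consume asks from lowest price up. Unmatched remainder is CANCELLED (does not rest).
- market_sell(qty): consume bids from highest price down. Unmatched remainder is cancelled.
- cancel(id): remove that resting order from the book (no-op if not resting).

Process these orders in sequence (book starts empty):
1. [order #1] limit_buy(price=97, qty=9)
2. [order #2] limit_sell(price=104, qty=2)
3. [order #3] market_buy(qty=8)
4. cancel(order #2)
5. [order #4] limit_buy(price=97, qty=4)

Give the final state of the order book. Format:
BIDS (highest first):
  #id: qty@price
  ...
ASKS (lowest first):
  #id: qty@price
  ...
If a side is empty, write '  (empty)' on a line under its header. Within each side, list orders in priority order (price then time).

Answer: BIDS (highest first):
  #1: 9@97
  #4: 4@97
ASKS (lowest first):
  (empty)

Derivation:
After op 1 [order #1] limit_buy(price=97, qty=9): fills=none; bids=[#1:9@97] asks=[-]
After op 2 [order #2] limit_sell(price=104, qty=2): fills=none; bids=[#1:9@97] asks=[#2:2@104]
After op 3 [order #3] market_buy(qty=8): fills=#3x#2:2@104; bids=[#1:9@97] asks=[-]
After op 4 cancel(order #2): fills=none; bids=[#1:9@97] asks=[-]
After op 5 [order #4] limit_buy(price=97, qty=4): fills=none; bids=[#1:9@97 #4:4@97] asks=[-]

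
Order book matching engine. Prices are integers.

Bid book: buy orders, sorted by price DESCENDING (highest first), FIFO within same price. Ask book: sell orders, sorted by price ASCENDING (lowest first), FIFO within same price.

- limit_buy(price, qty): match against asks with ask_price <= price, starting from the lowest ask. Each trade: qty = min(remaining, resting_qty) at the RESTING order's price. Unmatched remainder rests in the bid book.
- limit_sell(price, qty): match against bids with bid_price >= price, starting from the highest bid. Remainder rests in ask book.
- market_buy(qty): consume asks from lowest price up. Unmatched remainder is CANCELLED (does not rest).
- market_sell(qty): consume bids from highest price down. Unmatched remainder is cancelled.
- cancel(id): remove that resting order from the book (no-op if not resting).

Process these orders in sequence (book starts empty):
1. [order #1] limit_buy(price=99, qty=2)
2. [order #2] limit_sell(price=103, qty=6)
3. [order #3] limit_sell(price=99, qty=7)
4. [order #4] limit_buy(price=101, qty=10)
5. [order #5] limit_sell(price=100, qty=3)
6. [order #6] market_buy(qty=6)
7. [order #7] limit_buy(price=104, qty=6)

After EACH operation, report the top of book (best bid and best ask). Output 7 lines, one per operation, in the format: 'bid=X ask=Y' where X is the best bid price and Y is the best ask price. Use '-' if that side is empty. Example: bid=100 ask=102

After op 1 [order #1] limit_buy(price=99, qty=2): fills=none; bids=[#1:2@99] asks=[-]
After op 2 [order #2] limit_sell(price=103, qty=6): fills=none; bids=[#1:2@99] asks=[#2:6@103]
After op 3 [order #3] limit_sell(price=99, qty=7): fills=#1x#3:2@99; bids=[-] asks=[#3:5@99 #2:6@103]
After op 4 [order #4] limit_buy(price=101, qty=10): fills=#4x#3:5@99; bids=[#4:5@101] asks=[#2:6@103]
After op 5 [order #5] limit_sell(price=100, qty=3): fills=#4x#5:3@101; bids=[#4:2@101] asks=[#2:6@103]
After op 6 [order #6] market_buy(qty=6): fills=#6x#2:6@103; bids=[#4:2@101] asks=[-]
After op 7 [order #7] limit_buy(price=104, qty=6): fills=none; bids=[#7:6@104 #4:2@101] asks=[-]

Answer: bid=99 ask=-
bid=99 ask=103
bid=- ask=99
bid=101 ask=103
bid=101 ask=103
bid=101 ask=-
bid=104 ask=-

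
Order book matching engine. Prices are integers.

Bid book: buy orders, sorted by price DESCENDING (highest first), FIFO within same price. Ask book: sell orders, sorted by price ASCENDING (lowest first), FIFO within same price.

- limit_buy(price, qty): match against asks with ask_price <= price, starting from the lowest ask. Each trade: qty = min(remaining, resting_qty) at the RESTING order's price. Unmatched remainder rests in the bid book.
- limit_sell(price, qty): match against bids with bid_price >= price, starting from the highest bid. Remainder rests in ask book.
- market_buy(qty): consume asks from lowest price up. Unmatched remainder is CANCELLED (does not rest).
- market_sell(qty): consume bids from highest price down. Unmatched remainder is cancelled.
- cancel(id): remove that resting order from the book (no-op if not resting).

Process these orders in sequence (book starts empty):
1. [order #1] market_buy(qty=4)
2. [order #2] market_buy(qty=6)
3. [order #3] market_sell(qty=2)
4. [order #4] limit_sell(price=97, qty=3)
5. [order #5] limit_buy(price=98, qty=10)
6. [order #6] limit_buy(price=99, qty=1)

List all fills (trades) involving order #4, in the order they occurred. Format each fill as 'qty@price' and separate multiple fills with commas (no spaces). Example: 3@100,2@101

Answer: 3@97

Derivation:
After op 1 [order #1] market_buy(qty=4): fills=none; bids=[-] asks=[-]
After op 2 [order #2] market_buy(qty=6): fills=none; bids=[-] asks=[-]
After op 3 [order #3] market_sell(qty=2): fills=none; bids=[-] asks=[-]
After op 4 [order #4] limit_sell(price=97, qty=3): fills=none; bids=[-] asks=[#4:3@97]
After op 5 [order #5] limit_buy(price=98, qty=10): fills=#5x#4:3@97; bids=[#5:7@98] asks=[-]
After op 6 [order #6] limit_buy(price=99, qty=1): fills=none; bids=[#6:1@99 #5:7@98] asks=[-]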